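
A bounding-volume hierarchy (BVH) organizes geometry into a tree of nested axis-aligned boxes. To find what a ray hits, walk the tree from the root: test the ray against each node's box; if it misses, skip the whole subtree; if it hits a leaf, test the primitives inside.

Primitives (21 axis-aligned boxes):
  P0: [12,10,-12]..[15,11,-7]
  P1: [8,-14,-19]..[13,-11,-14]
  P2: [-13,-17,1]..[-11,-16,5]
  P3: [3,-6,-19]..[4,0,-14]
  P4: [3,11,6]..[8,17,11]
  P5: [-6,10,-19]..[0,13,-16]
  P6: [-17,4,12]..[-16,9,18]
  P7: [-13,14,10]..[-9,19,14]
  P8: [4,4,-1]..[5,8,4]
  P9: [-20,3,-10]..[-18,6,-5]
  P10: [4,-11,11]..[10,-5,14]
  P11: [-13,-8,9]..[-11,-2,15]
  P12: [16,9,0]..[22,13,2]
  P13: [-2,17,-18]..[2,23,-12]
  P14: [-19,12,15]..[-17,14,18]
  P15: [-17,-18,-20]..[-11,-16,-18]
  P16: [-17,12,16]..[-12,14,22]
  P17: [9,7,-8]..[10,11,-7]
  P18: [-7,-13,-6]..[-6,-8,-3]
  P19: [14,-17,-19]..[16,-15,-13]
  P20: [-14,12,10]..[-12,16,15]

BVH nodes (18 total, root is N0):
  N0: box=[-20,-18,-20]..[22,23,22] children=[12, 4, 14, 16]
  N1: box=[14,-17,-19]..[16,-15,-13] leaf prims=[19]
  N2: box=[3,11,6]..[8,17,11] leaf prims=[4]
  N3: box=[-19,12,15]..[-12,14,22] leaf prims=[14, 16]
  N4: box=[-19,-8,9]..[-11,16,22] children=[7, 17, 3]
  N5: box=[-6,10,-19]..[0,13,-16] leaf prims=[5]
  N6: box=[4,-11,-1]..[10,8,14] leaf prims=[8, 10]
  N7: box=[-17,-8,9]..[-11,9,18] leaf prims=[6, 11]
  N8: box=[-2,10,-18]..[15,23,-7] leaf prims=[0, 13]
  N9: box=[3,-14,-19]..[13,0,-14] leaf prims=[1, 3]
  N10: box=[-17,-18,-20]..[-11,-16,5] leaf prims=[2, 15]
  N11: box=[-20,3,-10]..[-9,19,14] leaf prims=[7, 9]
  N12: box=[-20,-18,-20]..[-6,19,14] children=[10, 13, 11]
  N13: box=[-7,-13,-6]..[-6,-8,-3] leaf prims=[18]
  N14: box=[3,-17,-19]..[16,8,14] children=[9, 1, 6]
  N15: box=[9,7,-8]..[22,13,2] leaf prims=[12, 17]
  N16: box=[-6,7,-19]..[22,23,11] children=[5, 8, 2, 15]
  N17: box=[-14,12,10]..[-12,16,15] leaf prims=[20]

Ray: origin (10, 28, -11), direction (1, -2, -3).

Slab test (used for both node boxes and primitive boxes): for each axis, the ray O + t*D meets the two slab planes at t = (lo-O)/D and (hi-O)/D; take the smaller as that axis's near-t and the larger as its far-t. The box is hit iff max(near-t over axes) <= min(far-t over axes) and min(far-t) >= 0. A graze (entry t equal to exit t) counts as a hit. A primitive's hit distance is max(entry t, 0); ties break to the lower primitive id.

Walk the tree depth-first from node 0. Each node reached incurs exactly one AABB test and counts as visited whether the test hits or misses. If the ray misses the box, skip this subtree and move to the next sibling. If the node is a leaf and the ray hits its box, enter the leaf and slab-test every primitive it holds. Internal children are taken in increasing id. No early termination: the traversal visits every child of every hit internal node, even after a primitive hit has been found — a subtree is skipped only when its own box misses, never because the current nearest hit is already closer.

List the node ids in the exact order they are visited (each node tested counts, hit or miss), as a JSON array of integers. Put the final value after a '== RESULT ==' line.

Walk:
N0 x:[-30,12] y:[5/2,23] z:[-11,3] -> hit [5/2,3], descend [4, 12, 14, 16]
  N4 x:[-29,-21] y:[6,18] z:[-11,-20/3] -> miss, prune
  N12 x:[-30,-16] y:[9/2,23] z:[-25/3,3] -> miss, prune
  N14 x:[-7,6] y:[10,45/2] z:[-25/3,8/3] -> miss, prune
  N16 x:[-16,12] y:[5/2,21/2] z:[-22/3,8/3] -> hit [5/2,8/3], descend [2, 5, 8, 15]
    N2 x:[-7,-2] y:[11/2,17/2] z:[-22/3,-17/3] -> miss, prune
    N5 x:[-16,-10] y:[15/2,9] z:[5/3,8/3] -> miss, prune
    N8 x:[-12,5] y:[5/2,9] z:[-4/3,7/3] -> miss, prune
    N15 x:[-1,12] y:[15/2,21/2] z:[-13/3,-1] -> miss, prune

order=[0, 4, 12, 14, 16, 2, 5, 8, 15]  |boxes|=9  |leaves|=0  hit=miss

== RESULT ==
[0, 4, 12, 14, 16, 2, 5, 8, 15]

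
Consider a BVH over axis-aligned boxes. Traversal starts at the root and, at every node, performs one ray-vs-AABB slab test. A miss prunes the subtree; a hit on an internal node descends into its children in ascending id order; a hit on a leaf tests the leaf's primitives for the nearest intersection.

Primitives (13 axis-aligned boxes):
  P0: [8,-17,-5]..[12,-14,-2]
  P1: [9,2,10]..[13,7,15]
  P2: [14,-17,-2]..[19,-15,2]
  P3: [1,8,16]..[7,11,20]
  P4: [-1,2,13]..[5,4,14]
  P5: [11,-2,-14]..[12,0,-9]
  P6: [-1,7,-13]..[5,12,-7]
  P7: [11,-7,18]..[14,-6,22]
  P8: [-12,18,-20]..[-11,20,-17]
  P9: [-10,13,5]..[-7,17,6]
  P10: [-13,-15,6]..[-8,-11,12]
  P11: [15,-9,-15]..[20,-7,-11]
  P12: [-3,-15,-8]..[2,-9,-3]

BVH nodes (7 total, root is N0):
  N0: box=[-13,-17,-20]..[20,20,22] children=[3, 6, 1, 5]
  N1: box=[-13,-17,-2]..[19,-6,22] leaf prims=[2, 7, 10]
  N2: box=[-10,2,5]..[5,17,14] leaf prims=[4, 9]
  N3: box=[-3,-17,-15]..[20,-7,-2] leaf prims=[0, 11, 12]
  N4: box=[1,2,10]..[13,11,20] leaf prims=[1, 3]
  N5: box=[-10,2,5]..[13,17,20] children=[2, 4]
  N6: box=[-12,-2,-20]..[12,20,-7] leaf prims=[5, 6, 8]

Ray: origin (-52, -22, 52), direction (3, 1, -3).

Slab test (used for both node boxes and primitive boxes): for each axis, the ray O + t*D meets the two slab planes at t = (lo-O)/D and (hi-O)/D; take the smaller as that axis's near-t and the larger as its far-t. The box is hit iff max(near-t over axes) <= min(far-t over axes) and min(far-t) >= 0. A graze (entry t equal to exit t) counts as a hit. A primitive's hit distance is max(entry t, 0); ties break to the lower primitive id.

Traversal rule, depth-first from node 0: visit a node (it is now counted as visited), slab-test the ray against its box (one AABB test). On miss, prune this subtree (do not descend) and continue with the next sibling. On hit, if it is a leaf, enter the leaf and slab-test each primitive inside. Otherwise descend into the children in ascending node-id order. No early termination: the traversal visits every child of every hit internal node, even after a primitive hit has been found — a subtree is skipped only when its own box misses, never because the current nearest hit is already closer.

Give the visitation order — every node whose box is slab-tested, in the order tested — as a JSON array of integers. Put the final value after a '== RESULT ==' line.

Traverse from the root:
N0 x:[13,24] y:[5,42] z:[10,24] -> hit [13,24], descend [1, 3, 5, 6]
  N1 x:[13,71/3] y:[5,16] z:[10,18] -> hit [13,16] leaf, test {P2(miss), P7(miss), P10(miss)}
  N3 x:[49/3,24] y:[5,15] z:[18,67/3] -> miss, prune
  N5 x:[14,65/3] y:[24,39] z:[32/3,47/3] -> miss, prune
  N6 x:[40/3,64/3] y:[20,42] z:[59/3,24] -> hit [20,64/3] leaf, test {P5@t=21, P6(miss), P8(miss)}

Summary -> nodes [0, 1, 3, 5, 6]; box-tests=5; leaf-entries=2; first=P5

== RESULT ==
[0, 1, 3, 5, 6]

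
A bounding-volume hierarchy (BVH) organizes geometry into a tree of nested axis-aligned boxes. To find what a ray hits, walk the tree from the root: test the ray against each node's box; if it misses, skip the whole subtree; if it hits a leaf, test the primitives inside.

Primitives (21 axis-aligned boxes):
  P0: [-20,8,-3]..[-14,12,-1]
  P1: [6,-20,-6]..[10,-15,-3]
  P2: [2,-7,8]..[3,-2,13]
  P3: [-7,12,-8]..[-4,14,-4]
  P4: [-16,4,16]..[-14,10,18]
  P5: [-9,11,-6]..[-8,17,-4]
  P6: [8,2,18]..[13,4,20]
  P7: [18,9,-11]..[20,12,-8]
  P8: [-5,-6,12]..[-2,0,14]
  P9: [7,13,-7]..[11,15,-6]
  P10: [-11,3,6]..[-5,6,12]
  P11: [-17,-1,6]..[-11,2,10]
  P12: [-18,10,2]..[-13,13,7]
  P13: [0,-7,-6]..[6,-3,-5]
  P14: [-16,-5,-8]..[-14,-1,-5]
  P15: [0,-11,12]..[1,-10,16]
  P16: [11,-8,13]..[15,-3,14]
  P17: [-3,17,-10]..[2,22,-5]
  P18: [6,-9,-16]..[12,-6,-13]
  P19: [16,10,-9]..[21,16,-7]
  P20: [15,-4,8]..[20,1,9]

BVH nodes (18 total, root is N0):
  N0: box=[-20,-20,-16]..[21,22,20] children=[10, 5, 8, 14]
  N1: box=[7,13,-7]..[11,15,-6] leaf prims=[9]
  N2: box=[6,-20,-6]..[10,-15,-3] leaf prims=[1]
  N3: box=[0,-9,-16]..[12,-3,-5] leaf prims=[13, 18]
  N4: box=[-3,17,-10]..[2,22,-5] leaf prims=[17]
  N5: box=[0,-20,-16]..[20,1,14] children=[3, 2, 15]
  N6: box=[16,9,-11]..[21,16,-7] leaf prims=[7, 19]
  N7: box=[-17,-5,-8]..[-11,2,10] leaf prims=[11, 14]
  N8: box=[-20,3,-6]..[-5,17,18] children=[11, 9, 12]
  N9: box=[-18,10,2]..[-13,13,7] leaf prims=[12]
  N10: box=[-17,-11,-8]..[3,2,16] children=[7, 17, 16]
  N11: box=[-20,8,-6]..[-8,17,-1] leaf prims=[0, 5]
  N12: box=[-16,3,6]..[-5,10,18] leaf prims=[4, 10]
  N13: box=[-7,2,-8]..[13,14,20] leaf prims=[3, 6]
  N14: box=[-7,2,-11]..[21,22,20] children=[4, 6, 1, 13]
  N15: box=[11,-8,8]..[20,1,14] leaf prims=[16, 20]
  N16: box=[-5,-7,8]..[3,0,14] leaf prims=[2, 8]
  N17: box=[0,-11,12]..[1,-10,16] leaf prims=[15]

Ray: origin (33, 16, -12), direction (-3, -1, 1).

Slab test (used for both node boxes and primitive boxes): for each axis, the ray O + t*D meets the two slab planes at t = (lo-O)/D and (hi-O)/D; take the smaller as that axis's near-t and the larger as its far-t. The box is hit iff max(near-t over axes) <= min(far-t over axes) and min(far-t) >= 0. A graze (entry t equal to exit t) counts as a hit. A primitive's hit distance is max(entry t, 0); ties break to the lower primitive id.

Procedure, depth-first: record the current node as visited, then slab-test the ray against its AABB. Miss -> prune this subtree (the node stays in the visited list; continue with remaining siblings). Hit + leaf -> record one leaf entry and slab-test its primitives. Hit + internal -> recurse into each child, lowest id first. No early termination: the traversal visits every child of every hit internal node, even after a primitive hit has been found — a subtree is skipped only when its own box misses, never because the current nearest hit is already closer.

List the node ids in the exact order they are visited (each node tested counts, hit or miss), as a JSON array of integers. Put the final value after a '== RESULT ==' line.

Walk:
N0 x:[4,53/3] y:[-6,36] z:[-4,32] -> hit [4,53/3], descend [5, 8, 10, 14]
  N5 x:[13/3,11] y:[15,36] z:[-4,26] -> miss, prune
  N8 x:[38/3,53/3] y:[-1,13] z:[6,30] -> hit [38/3,13], descend [9, 11, 12]
    N9 x:[46/3,17] y:[3,6] z:[14,19] -> miss, prune
    N11 x:[41/3,53/3] y:[-1,8] z:[6,11] -> miss, prune
    N12 x:[38/3,49/3] y:[6,13] z:[18,30] -> miss, prune
  N10 x:[10,50/3] y:[14,27] z:[4,28] -> hit [14,50/3], descend [7, 16, 17]
    N7 x:[44/3,50/3] y:[14,21] z:[4,22] -> hit [44/3,50/3] leaf, test {P11(miss), P14(miss)}
    N16 x:[10,38/3] y:[16,23] z:[20,26] -> miss, prune
    N17 x:[32/3,11] y:[26,27] z:[24,28] -> miss, prune
  N14 x:[4,40/3] y:[-6,14] z:[1,32] -> hit [4,40/3], descend [1, 4, 6, 13]
    N1 x:[22/3,26/3] y:[1,3] z:[5,6] -> miss, prune
    N4 x:[31/3,12] y:[-6,-1] z:[2,7] -> miss, prune
    N6 x:[4,17/3] y:[0,7] z:[1,5] -> hit [4,5] leaf, test {P7(miss), P19@t=4}
    N13 x:[20/3,40/3] y:[2,14] z:[4,32] -> hit [20/3,40/3] leaf, test {P3(miss), P6(miss)}

15 AABB tests over nodes [0, 5, 8, 9, 11, 12, 10, 7, 16, 17, 14, 1, 4, 6, 13]; 3 leaves entered; closest P19.

== RESULT ==
[0, 5, 8, 9, 11, 12, 10, 7, 16, 17, 14, 1, 4, 6, 13]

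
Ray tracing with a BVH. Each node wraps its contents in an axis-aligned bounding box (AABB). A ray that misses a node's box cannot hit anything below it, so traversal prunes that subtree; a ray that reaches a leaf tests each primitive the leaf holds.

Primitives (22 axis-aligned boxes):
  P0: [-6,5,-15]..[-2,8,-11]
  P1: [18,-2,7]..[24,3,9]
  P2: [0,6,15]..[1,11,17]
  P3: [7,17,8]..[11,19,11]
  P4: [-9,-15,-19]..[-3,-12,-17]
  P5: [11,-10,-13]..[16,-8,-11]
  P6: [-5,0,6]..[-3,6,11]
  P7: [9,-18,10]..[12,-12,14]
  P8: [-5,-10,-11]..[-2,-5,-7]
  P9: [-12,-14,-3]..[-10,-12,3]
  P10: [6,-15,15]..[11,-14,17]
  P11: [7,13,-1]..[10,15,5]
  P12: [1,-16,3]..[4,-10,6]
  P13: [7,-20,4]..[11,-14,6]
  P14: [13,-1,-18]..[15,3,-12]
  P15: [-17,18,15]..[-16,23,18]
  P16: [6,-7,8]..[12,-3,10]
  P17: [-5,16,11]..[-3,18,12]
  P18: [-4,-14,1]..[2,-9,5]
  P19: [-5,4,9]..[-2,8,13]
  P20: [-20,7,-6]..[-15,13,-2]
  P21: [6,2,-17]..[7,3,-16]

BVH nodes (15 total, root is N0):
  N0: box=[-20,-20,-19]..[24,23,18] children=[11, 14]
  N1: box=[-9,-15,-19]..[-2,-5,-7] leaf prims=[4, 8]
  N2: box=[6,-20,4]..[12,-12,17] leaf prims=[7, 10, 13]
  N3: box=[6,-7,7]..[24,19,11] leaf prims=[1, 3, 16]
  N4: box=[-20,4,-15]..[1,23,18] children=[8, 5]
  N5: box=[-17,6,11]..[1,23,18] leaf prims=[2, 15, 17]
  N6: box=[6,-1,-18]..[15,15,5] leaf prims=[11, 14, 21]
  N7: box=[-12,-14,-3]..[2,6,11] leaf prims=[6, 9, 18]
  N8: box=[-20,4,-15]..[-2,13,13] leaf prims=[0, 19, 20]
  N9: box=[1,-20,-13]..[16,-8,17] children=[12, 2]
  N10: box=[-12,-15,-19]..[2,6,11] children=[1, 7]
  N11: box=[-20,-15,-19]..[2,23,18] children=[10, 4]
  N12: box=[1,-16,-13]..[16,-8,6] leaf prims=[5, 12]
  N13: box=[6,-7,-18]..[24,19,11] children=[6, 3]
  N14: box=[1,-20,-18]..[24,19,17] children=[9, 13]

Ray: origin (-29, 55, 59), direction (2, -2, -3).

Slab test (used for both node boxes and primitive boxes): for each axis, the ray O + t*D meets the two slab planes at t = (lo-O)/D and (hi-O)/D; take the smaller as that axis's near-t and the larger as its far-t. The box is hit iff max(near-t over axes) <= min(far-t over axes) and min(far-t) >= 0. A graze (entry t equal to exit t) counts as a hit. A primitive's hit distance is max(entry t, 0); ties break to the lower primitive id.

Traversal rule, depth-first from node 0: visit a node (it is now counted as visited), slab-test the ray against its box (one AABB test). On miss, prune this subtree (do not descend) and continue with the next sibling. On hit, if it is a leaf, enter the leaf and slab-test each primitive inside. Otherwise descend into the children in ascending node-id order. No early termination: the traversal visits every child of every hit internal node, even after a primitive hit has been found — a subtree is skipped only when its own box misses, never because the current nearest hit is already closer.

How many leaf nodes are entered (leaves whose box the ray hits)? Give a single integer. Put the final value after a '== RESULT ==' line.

Trace the traversal:
N0 x:[9/2,53/2] y:[16,75/2] z:[41/3,26] -> hit [16,26], descend [11, 14]
  N11 x:[9/2,31/2] y:[16,35] z:[41/3,26] -> miss, prune
  N14 x:[15,53/2] y:[18,75/2] z:[14,77/3] -> hit [18,77/3], descend [9, 13]
    N9 x:[15,45/2] y:[63/2,75/2] z:[14,24] -> miss, prune
    N13 x:[35/2,53/2] y:[18,31] z:[16,77/3] -> hit [18,77/3], descend [3, 6]
      N3 x:[35/2,53/2] y:[18,31] z:[16,52/3] -> miss, prune
      N6 x:[35/2,22] y:[20,28] z:[18,77/3] -> hit [20,22] leaf, test {P11(miss), P14(miss), P21(miss)}

Summary -> nodes [0, 11, 14, 9, 13, 3, 6]; box-tests=7; leaf-entries=1; first=miss

== RESULT ==
1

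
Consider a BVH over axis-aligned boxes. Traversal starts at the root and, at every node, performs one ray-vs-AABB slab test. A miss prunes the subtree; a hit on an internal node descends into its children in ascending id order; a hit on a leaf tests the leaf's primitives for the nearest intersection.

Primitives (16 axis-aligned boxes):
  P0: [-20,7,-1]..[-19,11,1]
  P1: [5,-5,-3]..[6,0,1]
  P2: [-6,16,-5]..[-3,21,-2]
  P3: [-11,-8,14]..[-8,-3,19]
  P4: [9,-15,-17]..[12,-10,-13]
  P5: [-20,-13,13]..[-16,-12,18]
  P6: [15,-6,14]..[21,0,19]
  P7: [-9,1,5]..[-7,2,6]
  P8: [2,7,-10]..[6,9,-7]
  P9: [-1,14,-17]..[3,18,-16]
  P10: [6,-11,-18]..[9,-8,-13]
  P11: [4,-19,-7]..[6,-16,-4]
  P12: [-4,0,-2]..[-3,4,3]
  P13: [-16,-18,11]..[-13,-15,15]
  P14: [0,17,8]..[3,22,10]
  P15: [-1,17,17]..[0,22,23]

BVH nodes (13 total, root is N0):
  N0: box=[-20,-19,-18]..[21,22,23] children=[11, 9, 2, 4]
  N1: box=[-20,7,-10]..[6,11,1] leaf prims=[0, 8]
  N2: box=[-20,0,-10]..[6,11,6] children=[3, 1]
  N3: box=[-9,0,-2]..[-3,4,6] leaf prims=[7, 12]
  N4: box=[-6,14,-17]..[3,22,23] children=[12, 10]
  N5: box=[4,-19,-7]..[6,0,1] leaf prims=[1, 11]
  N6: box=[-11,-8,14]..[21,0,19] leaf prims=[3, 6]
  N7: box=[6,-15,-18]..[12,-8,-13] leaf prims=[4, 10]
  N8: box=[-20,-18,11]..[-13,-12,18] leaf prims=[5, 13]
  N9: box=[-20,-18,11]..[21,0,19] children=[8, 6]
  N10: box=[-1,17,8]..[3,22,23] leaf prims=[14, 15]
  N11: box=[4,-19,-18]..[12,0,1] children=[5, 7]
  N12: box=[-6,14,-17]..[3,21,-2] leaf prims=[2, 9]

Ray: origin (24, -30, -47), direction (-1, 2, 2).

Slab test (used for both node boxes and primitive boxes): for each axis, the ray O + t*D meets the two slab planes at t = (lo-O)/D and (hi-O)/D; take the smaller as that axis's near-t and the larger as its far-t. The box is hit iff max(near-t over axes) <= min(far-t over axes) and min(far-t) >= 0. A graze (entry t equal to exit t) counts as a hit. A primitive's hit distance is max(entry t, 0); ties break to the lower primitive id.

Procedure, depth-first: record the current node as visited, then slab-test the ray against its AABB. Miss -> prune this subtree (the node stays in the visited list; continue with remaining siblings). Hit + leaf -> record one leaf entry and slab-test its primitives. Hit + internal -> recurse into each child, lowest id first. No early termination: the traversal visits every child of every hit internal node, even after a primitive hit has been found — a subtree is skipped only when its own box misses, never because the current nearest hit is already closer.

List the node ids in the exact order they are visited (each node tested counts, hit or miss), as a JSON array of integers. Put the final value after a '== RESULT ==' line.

Traverse from the root:
N0 x:[3,44] y:[11/2,26] z:[29/2,35] -> hit [29/2,26], descend [2, 4, 9, 11]
  N2 x:[18,44] y:[15,41/2] z:[37/2,53/2] -> hit [37/2,41/2], descend [1, 3]
    N1 x:[18,44] y:[37/2,41/2] z:[37/2,24] -> hit [37/2,41/2] leaf, test {P0(miss), P8@t=37/2}
    N3 x:[27,33] y:[15,17] z:[45/2,53/2] -> miss, prune
  N4 x:[21,30] y:[22,26] z:[15,35] -> hit [22,26], descend [10, 12]
    N10 x:[21,25] y:[47/2,26] z:[55/2,35] -> miss, prune
    N12 x:[21,30] y:[22,51/2] z:[15,45/2] -> hit [22,45/2] leaf, test {P2(miss), P9(miss)}
  N9 x:[3,44] y:[6,15] z:[29,33] -> miss, prune
  N11 x:[12,20] y:[11/2,15] z:[29/2,24] -> hit [29/2,15], descend [5, 7]
    N5 x:[18,20] y:[11/2,15] z:[20,24] -> miss, prune
    N7 x:[12,18] y:[15/2,11] z:[29/2,17] -> miss, prune

order=[0, 2, 1, 3, 4, 10, 12, 9, 11, 5, 7]  |boxes|=11  |leaves|=2  hit=P8

== RESULT ==
[0, 2, 1, 3, 4, 10, 12, 9, 11, 5, 7]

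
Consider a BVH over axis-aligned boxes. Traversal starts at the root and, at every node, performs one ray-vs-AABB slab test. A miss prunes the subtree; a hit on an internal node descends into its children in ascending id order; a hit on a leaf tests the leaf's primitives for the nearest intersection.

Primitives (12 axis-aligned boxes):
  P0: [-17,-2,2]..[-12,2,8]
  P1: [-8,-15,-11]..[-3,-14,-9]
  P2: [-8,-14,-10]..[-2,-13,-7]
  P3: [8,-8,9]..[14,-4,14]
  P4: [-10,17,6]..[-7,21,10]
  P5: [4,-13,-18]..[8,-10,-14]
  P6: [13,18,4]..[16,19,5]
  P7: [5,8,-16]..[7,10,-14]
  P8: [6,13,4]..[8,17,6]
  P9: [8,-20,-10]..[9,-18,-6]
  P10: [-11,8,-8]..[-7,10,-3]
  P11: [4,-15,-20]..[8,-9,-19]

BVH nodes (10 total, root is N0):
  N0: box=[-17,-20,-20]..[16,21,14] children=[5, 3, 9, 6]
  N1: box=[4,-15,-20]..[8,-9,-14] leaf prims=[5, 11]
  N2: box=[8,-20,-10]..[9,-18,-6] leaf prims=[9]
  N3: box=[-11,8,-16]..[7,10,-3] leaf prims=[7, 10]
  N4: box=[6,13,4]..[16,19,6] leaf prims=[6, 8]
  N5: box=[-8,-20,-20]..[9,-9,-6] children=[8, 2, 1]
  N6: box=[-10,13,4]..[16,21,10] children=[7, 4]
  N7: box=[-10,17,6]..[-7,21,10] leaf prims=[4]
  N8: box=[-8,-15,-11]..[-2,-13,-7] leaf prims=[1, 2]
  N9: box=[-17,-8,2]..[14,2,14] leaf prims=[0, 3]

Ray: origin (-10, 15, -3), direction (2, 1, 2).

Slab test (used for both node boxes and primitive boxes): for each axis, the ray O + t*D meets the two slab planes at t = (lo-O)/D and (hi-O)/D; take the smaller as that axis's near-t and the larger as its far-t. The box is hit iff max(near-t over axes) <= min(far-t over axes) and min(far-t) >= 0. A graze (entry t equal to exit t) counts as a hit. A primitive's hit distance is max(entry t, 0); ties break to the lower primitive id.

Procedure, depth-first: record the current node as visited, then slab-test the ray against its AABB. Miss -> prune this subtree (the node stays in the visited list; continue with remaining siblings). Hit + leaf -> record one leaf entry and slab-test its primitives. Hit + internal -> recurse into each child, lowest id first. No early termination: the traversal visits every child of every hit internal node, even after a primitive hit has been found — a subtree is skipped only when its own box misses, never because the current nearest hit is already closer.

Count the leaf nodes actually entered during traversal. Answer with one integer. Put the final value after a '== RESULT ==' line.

Trace the traversal:
N0 x:[-7/2,13] y:[-35,6] z:[-17/2,17/2] -> hit [-7/2,6], descend [3, 5, 6, 9]
  N3 x:[-1/2,17/2] y:[-7,-5] z:[-13/2,0] -> miss, prune
  N5 x:[1,19/2] y:[-35,-24] z:[-17/2,-3/2] -> miss, prune
  N6 x:[0,13] y:[-2,6] z:[7/2,13/2] -> hit [7/2,6], descend [4, 7]
    N4 x:[8,13] y:[-2,4] z:[7/2,9/2] -> miss, prune
    N7 x:[0,3/2] y:[2,6] z:[9/2,13/2] -> miss, prune
  N9 x:[-7/2,12] y:[-23,-13] z:[5/2,17/2] -> miss, prune

Summary -> nodes [0, 3, 5, 6, 4, 7, 9]; box-tests=7; leaf-entries=0; first=miss

== RESULT ==
0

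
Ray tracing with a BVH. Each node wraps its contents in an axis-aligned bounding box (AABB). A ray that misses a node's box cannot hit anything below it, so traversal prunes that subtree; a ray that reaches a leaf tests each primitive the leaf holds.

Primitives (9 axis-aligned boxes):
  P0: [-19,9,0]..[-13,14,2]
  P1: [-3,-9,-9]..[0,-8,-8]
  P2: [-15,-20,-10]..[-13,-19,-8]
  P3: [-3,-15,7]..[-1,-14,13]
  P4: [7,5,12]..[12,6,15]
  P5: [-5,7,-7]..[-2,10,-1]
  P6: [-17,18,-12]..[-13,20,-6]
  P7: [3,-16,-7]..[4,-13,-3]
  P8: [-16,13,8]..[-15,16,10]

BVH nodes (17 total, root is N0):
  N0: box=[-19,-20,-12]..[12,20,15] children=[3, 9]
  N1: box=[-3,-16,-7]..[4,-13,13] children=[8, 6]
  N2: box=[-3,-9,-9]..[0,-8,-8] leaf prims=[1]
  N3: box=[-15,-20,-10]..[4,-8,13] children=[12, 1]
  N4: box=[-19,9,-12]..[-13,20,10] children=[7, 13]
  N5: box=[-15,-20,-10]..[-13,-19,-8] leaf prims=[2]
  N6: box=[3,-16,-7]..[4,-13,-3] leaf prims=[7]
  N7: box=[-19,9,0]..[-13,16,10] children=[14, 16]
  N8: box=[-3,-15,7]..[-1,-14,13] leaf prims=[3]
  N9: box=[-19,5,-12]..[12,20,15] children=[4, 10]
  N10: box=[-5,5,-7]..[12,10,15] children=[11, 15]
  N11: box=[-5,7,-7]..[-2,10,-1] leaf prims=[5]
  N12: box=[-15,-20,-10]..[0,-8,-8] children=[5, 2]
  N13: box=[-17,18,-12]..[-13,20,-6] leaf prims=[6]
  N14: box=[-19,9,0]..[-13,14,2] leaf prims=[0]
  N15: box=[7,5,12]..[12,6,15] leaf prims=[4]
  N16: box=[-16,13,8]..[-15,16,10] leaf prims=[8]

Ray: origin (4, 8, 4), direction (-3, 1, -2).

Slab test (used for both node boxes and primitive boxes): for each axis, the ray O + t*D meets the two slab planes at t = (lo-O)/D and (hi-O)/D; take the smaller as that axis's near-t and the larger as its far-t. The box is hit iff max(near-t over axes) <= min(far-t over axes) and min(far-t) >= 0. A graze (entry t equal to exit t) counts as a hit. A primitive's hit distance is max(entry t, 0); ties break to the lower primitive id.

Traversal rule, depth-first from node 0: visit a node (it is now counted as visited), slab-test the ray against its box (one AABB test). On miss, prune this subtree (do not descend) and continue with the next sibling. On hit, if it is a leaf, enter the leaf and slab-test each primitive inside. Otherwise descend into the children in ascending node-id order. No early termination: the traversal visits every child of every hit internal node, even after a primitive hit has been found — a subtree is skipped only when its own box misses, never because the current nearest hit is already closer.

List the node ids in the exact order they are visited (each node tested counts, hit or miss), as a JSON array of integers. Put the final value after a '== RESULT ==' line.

Traverse from the root:
N0 x:[-8/3,23/3] y:[-28,12] z:[-11/2,8] -> hit [-8/3,23/3], descend [3, 9]
  N3 x:[0,19/3] y:[-28,-16] z:[-9/2,7] -> miss, prune
  N9 x:[-8/3,23/3] y:[-3,12] z:[-11/2,8] -> hit [-8/3,23/3], descend [4, 10]
    N4 x:[17/3,23/3] y:[1,12] z:[-3,8] -> hit [17/3,23/3], descend [7, 13]
      N7 x:[17/3,23/3] y:[1,8] z:[-3,2] -> miss, prune
      N13 x:[17/3,7] y:[10,12] z:[5,8] -> miss, prune
    N10 x:[-8/3,3] y:[-3,2] z:[-11/2,11/2] -> hit [-8/3,2], descend [11, 15]
      N11 x:[2,3] y:[-1,2] z:[5/2,11/2] -> miss, prune
      N15 x:[-8/3,-1] y:[-3,-2] z:[-11/2,-4] -> miss, prune

order=[0, 3, 9, 4, 7, 13, 10, 11, 15]  |boxes|=9  |leaves|=0  hit=miss

== RESULT ==
[0, 3, 9, 4, 7, 13, 10, 11, 15]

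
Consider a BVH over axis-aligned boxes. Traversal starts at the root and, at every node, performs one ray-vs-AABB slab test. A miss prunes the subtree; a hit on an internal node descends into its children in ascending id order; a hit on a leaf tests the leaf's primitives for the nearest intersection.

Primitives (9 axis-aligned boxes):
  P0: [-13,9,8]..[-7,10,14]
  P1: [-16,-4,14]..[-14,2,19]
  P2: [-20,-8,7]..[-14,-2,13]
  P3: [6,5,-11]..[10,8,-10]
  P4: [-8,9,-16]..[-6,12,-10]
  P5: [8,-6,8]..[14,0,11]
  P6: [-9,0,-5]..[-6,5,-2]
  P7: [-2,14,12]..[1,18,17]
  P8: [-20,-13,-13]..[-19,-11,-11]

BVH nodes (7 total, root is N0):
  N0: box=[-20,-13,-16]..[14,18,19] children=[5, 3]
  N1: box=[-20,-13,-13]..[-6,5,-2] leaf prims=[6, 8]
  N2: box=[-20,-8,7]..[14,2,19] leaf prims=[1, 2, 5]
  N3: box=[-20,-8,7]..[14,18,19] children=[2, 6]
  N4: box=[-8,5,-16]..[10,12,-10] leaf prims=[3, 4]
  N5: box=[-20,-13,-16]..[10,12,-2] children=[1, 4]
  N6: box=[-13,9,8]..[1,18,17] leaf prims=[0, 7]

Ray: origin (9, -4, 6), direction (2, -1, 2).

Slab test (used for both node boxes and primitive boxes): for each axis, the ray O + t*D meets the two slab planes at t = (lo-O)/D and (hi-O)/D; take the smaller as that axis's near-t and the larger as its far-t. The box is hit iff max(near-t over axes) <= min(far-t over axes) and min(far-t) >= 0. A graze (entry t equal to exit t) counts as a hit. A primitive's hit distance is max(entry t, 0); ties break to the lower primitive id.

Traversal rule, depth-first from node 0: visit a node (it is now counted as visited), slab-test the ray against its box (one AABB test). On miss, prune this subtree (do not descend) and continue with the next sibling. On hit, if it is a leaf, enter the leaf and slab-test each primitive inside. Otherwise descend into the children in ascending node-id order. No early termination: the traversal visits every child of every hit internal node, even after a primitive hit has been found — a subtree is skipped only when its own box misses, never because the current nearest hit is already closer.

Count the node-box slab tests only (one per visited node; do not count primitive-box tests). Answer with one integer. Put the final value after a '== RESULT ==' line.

Trace the traversal:
N0 x:[-29/2,5/2] y:[-22,9] z:[-11,13/2] -> hit [-11,5/2], descend [3, 5]
  N3 x:[-29/2,5/2] y:[-22,4] z:[1/2,13/2] -> hit [1/2,5/2], descend [2, 6]
    N2 x:[-29/2,5/2] y:[-6,4] z:[1/2,13/2] -> hit [1/2,5/2] leaf, test {P1(miss), P2(miss), P5@t=1}
    N6 x:[-11,-4] y:[-22,-13] z:[1,11/2] -> miss, prune
  N5 x:[-29/2,1/2] y:[-16,9] z:[-11,-4] -> miss, prune

5 AABB tests over nodes [0, 3, 2, 6, 5]; 1 leaf entered; closest P5.

== RESULT ==
5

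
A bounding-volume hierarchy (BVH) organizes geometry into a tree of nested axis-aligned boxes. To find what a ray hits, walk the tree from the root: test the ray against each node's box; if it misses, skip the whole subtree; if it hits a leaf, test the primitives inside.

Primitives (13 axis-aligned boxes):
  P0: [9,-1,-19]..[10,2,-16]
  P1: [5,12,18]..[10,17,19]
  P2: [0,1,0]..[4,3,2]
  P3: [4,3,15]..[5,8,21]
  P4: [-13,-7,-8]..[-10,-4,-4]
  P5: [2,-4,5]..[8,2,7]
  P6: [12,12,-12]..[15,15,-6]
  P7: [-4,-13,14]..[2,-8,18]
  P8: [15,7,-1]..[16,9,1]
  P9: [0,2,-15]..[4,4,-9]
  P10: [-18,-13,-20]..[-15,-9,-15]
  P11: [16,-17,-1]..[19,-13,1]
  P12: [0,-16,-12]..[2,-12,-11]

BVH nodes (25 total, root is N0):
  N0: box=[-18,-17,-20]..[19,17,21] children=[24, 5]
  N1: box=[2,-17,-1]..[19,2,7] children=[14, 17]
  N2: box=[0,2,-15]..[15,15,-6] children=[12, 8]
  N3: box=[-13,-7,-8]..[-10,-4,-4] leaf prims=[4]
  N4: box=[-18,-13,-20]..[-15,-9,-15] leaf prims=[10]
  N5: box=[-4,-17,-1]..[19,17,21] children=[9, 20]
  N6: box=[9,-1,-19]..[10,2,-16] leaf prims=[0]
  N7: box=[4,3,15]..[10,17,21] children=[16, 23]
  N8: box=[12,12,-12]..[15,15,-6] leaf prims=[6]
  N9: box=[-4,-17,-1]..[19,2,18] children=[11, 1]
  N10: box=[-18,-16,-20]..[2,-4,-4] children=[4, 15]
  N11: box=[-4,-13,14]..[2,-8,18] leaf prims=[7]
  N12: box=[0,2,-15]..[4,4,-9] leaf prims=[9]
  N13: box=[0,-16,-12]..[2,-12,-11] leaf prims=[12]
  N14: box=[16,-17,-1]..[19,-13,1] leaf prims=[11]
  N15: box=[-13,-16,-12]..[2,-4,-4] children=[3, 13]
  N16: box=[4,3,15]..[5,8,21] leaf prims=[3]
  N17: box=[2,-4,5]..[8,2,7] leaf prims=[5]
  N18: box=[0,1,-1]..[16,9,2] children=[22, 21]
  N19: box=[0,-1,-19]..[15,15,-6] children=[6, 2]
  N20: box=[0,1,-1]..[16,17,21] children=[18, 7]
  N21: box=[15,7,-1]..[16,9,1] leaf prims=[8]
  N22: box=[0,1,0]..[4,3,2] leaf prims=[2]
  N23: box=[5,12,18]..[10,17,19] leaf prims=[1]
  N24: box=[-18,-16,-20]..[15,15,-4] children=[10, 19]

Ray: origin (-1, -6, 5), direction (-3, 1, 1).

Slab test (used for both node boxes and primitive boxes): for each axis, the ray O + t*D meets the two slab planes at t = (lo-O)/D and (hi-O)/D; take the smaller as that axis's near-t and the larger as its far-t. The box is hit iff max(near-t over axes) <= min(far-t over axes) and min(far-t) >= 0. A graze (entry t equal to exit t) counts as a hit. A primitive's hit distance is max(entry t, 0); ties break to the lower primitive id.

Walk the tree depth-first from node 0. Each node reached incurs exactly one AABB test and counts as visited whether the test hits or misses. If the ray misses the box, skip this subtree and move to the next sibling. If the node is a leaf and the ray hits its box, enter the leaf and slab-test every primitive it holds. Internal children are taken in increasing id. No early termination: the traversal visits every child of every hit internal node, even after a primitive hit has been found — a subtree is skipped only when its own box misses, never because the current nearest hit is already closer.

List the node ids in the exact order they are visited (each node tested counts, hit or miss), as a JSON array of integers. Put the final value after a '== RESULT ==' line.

Traverse from the root:
N0 x:[-20/3,17/3] y:[-11,23] z:[-25,16] -> hit [-20/3,17/3], descend [5, 24]
  N5 x:[-20/3,1] y:[-11,23] z:[-6,16] -> hit [-6,1], descend [9, 20]
    N9 x:[-20/3,1] y:[-11,8] z:[-6,13] -> hit [-6,1], descend [1, 11]
      N1 x:[-20/3,-1] y:[-11,8] z:[-6,2] -> miss, prune
      N11 x:[-1,1] y:[-7,-2] z:[9,13] -> miss, prune
    N20 x:[-17/3,-1/3] y:[7,23] z:[-6,16] -> miss, prune
  N24 x:[-16/3,17/3] y:[-10,21] z:[-25,-9] -> miss, prune

7 AABB tests over nodes [0, 5, 9, 1, 11, 20, 24]; 0 leaves entered; closest miss.

== RESULT ==
[0, 5, 9, 1, 11, 20, 24]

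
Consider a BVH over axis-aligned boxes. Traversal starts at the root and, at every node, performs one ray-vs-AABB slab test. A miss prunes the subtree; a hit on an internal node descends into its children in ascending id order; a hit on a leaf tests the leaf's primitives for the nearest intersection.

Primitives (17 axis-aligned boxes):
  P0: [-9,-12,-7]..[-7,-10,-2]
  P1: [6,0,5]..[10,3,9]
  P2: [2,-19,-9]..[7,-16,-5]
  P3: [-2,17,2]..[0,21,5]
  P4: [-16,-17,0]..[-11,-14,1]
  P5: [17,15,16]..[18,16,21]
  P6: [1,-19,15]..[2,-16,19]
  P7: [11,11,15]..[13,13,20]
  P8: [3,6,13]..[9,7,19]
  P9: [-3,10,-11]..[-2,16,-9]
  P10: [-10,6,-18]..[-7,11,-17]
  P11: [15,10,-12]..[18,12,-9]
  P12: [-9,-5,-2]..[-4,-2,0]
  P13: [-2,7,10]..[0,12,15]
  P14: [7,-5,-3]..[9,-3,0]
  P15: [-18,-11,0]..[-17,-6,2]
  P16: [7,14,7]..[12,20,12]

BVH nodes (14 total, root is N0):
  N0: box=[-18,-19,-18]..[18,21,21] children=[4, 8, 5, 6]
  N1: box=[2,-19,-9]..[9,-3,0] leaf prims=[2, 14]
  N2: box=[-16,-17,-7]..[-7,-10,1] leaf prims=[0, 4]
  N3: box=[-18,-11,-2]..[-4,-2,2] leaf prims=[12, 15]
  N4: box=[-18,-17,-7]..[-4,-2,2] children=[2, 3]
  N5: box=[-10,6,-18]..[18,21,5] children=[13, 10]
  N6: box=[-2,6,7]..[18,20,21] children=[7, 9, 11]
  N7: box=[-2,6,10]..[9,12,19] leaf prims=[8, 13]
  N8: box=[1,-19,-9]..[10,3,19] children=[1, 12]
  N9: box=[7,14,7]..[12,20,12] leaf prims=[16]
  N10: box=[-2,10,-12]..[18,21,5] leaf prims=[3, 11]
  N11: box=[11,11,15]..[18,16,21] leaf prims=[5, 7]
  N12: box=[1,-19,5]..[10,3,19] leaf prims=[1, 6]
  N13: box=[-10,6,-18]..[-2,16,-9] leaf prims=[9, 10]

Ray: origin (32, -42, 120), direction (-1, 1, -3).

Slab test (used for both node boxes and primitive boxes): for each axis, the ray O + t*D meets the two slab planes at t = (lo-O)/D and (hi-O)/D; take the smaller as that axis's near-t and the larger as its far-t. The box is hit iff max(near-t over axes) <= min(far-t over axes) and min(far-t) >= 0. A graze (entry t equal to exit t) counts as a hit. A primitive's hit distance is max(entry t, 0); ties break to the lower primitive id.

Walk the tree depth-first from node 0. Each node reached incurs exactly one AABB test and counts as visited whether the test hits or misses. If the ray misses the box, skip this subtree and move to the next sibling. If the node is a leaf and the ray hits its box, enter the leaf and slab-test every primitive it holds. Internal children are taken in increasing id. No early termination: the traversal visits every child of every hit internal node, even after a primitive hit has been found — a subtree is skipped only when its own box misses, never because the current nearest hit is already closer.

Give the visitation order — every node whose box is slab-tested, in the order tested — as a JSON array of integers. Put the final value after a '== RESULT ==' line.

Walk:
N0 x:[14,50] y:[23,63] z:[33,46] -> hit [33,46], descend [4, 5, 6, 8]
  N4 x:[36,50] y:[25,40] z:[118/3,127/3] -> hit [118/3,40], descend [2, 3]
    N2 x:[39,48] y:[25,32] z:[119/3,127/3] -> miss, prune
    N3 x:[36,50] y:[31,40] z:[118/3,122/3] -> hit [118/3,40] leaf, test {P12@t=40, P15(miss)}
  N5 x:[14,42] y:[48,63] z:[115/3,46] -> miss, prune
  N6 x:[14,34] y:[48,62] z:[33,113/3] -> miss, prune
  N8 x:[22,31] y:[23,45] z:[101/3,43] -> miss, prune

7 AABB tests over nodes [0, 4, 2, 3, 5, 6, 8]; 1 leaf entered; closest P12.

== RESULT ==
[0, 4, 2, 3, 5, 6, 8]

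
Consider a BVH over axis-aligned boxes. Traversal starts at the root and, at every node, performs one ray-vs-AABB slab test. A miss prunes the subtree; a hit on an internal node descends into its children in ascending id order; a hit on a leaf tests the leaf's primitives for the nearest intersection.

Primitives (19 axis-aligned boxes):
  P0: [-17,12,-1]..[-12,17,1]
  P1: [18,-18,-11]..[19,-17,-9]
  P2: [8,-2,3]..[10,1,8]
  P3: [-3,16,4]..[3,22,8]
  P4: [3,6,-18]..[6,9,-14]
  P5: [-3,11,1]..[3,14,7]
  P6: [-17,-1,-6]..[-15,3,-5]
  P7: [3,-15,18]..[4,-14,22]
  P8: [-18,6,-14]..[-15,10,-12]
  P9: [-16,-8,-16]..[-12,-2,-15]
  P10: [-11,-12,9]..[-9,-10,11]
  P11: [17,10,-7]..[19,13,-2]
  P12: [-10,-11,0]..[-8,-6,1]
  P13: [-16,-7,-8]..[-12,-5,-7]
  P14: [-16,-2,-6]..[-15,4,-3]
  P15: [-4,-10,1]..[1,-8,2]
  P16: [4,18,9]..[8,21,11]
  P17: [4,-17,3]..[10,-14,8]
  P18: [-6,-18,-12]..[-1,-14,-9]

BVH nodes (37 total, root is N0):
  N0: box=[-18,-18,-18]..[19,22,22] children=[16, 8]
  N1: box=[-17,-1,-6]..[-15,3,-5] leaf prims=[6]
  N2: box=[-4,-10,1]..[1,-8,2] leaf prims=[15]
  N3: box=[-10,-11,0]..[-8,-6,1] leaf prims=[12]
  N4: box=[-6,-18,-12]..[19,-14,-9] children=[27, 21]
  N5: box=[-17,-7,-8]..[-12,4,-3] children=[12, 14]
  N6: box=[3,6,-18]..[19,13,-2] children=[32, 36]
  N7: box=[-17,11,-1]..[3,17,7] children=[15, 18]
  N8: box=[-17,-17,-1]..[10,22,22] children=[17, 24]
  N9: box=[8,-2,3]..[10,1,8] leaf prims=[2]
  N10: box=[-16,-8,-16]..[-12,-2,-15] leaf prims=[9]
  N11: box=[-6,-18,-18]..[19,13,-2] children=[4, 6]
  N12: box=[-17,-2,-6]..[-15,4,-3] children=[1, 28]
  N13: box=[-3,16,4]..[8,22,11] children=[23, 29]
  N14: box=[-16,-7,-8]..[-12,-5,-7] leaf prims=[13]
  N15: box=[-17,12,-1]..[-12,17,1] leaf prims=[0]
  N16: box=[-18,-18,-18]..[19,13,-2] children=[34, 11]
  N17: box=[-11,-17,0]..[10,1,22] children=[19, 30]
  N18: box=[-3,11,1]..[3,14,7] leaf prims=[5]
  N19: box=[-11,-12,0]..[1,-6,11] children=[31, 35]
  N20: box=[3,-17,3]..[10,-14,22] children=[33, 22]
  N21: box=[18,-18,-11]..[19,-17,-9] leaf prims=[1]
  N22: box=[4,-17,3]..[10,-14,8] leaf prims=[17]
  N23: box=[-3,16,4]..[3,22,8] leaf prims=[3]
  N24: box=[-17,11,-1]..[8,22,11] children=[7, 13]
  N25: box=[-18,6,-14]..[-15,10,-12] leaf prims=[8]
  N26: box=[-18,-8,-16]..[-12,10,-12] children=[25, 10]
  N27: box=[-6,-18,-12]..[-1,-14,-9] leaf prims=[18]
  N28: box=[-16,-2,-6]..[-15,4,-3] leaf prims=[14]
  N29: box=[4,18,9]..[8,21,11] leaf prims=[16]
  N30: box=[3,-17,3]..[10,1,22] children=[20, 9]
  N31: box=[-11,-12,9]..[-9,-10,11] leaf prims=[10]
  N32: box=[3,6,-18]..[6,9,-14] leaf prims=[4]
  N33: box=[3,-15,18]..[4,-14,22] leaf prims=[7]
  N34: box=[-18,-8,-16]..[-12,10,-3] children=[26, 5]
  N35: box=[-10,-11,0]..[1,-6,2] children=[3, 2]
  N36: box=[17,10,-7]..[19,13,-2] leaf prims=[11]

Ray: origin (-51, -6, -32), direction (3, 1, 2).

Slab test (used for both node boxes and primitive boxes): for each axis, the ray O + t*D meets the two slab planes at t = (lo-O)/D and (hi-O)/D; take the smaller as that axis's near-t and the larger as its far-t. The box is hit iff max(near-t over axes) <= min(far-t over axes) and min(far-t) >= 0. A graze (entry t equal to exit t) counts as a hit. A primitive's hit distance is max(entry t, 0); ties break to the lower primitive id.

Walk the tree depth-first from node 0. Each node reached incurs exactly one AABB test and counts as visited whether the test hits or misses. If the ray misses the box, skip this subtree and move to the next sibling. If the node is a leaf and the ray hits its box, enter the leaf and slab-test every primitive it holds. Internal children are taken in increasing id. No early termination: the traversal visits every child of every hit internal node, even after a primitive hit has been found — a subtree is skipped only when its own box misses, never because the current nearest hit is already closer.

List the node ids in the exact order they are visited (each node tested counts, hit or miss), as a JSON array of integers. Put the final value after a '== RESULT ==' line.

Walk:
N0 x:[11,70/3] y:[-12,28] z:[7,27] -> hit [11,70/3], descend [8, 16]
  N8 x:[34/3,61/3] y:[-11,28] z:[31/2,27] -> hit [31/2,61/3], descend [17, 24]
    N17 x:[40/3,61/3] y:[-11,7] z:[16,27] -> miss, prune
    N24 x:[34/3,59/3] y:[17,28] z:[31/2,43/2] -> hit [17,59/3], descend [7, 13]
      N7 x:[34/3,18] y:[17,23] z:[31/2,39/2] -> hit [17,18], descend [15, 18]
        N15 x:[34/3,13] y:[18,23] z:[31/2,33/2] -> miss, prune
        N18 x:[16,18] y:[17,20] z:[33/2,39/2] -> hit [17,18] leaf, test {P5@t=17}
      N13 x:[16,59/3] y:[22,28] z:[18,43/2] -> miss, prune
  N16 x:[11,70/3] y:[-12,19] z:[7,15] -> hit [11,15], descend [11, 34]
    N11 x:[15,70/3] y:[-12,19] z:[7,15] -> hit [15,15], descend [4, 6]
      N4 x:[15,70/3] y:[-12,-8] z:[10,23/2] -> miss, prune
      N6 x:[18,70/3] y:[12,19] z:[7,15] -> miss, prune
    N34 x:[11,13] y:[-2,16] z:[8,29/2] -> hit [11,13], descend [5, 26]
      N5 x:[34/3,13] y:[-1,10] z:[12,29/2] -> miss, prune
      N26 x:[11,13] y:[-2,16] z:[8,10] -> miss, prune

Visited [0, 8, 17, 24, 7, 15, 18, 13, 16, 11, 4, 6, 34, 5, 26]. Tests: 15 box, 1 leaf. Nearest: P5.

== RESULT ==
[0, 8, 17, 24, 7, 15, 18, 13, 16, 11, 4, 6, 34, 5, 26]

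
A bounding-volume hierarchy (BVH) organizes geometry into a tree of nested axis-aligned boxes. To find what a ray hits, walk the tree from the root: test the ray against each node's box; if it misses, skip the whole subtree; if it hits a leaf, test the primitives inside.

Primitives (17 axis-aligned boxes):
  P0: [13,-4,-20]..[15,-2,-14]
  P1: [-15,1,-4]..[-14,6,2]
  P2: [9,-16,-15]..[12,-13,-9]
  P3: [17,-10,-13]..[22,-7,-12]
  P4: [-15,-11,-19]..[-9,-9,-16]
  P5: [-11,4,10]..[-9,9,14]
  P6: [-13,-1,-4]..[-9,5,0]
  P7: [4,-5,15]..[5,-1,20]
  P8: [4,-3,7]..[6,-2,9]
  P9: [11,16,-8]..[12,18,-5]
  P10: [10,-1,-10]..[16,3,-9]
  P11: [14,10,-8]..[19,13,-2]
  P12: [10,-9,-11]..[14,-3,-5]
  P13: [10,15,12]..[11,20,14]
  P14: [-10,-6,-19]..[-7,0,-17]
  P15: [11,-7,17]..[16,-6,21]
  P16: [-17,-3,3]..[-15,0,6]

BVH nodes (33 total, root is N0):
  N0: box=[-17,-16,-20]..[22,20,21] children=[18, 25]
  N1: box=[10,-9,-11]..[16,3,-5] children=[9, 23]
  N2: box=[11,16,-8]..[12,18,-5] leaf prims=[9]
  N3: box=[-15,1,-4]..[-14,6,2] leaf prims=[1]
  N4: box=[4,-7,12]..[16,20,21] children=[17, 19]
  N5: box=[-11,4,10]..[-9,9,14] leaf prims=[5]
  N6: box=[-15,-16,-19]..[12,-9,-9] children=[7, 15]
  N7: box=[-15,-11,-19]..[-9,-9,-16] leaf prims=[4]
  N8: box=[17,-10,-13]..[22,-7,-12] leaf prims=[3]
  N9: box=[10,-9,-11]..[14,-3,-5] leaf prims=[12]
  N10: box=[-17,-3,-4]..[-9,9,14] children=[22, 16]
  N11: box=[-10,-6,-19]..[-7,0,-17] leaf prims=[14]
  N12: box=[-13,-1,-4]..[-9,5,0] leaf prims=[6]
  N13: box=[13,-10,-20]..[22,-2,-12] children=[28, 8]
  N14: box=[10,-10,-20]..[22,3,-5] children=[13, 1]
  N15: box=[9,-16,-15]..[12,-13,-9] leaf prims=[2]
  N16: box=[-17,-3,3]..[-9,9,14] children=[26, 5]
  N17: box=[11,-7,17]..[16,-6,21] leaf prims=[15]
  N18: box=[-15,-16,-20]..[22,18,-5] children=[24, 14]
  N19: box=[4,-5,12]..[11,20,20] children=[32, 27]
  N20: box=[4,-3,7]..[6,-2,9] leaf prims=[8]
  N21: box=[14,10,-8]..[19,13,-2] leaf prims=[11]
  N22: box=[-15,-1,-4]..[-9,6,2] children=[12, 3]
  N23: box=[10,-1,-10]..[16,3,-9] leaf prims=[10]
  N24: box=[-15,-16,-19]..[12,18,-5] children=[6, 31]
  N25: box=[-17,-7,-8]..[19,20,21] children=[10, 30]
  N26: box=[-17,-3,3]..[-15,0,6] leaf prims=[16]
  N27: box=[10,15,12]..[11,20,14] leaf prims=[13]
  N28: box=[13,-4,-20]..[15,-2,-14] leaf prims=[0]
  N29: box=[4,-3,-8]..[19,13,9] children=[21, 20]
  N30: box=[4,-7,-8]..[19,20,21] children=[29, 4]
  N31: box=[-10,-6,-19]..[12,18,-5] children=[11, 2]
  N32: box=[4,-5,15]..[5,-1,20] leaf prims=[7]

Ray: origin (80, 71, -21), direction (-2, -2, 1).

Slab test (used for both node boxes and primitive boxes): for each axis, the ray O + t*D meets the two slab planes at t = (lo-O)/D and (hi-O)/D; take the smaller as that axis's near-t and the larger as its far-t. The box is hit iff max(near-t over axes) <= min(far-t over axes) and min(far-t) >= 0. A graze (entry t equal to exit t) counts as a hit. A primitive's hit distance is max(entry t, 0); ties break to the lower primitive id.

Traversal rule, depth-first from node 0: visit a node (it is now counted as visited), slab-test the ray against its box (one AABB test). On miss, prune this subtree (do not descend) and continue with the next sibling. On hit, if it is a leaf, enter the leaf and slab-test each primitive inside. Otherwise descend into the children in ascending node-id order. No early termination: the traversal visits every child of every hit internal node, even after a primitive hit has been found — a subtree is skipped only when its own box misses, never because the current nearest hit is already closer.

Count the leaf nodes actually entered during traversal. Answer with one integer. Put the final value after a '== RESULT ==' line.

Traverse from the root:
N0 x:[29,97/2] y:[51/2,87/2] z:[1,42] -> hit [29,42], descend [18, 25]
  N18 x:[29,95/2] y:[53/2,87/2] z:[1,16] -> miss, prune
  N25 x:[61/2,97/2] y:[51/2,39] z:[13,42] -> hit [61/2,39], descend [10, 30]
    N10 x:[89/2,97/2] y:[31,37] z:[17,35] -> miss, prune
    N30 x:[61/2,38] y:[51/2,39] z:[13,42] -> hit [61/2,38], descend [4, 29]
      N4 x:[32,38] y:[51/2,39] z:[33,42] -> hit [33,38], descend [17, 19]
        N17 x:[32,69/2] y:[77/2,39] z:[38,42] -> miss, prune
        N19 x:[69/2,38] y:[51/2,38] z:[33,41] -> hit [69/2,38], descend [27, 32]
          N27 x:[69/2,35] y:[51/2,28] z:[33,35] -> miss, prune
          N32 x:[75/2,38] y:[36,38] z:[36,41] -> hit [75/2,38] leaf, test {P7@t=75/2}
      N29 x:[61/2,38] y:[29,37] z:[13,30] -> miss, prune

Summary -> nodes [0, 18, 25, 10, 30, 4, 17, 19, 27, 32, 29]; box-tests=11; leaf-entries=1; first=P7

== RESULT ==
1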